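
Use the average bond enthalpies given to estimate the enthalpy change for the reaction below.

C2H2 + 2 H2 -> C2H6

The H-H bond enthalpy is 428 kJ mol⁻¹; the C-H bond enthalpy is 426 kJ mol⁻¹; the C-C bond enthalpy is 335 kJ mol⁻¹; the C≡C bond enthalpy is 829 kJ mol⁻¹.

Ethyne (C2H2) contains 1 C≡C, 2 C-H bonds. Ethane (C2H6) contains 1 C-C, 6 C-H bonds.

Bonds broken (reactants):
  C≡C: 1 × 829 = 829
  C-H: 2 × 426 = 852
  H-H: 2 × 428 = 856
  Σ(broken) = 2537 kJ
Bonds formed (products):
  C-C: 1 × 335 = 335
  C-H: 6 × 426 = 2556
  Σ(formed) = 2891 kJ
ΔH = Σ(broken) − Σ(formed) = 2537 − 2891 = −354 kJ

ΔH ≈ −354 kJ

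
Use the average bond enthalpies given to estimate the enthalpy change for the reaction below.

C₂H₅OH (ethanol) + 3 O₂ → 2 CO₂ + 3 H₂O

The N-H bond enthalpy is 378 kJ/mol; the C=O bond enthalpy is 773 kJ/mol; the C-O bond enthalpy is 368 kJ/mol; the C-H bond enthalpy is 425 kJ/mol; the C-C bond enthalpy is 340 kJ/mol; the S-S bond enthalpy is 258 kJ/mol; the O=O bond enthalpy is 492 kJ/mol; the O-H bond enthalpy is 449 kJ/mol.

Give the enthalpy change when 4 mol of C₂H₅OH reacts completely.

Bonds broken (reactants):
  C-C: 1 × 340 = 340
  C-H: 5 × 425 = 2125
  C-O: 1 × 368 = 368
  O-H: 1 × 449 = 449
  O=O: 3 × 492 = 1476
  Σ(broken) = 4758 kJ
Bonds formed (products):
  C=O: 4 × 773 = 3092
  O-H: 6 × 449 = 2694
  Σ(formed) = 5786 kJ
ΔH = Σ(broken) − Σ(formed) = 4758 − 5786 = −1028 kJ
For 4× the reaction as written: 4 × (−1028) = −4112 kJ

ΔH = −4112 kJ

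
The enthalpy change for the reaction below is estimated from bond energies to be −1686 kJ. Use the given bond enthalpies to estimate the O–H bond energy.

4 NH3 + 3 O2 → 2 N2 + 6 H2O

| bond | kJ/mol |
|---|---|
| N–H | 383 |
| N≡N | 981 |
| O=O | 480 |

Let D be the O–H bond energy.
Σ(broken) = 12×383 + 3×480 = 6036
Σ(formed) = 2×981 + 12×D = 1962 + 12D
ΔH = Σ(broken) − Σ(formed) = (6036) − (1962 + 12D) = +4074 − 12D
Setting this equal to −1686 kJ gives 12D = 5760, so D = 480 kJ/mol.

D(O–H) ≈ 480 kJ/mol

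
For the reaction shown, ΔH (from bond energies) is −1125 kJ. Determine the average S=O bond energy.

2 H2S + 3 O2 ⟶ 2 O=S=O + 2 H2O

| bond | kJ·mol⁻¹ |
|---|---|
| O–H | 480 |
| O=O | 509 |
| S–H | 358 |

Let D be the S=O bond energy.
Σ(broken) = 3×509 + 4×358 = 2959
Σ(formed) = 4×480 + 4×D = 1920 + 4D
ΔH = Σ(broken) − Σ(formed) = (2959) − (1920 + 4D) = +1039 − 4D
Setting this equal to −1125 kJ gives 4D = 2164, so D = 541 kJ/mol.

D(S=O) ≈ 541 kJ/mol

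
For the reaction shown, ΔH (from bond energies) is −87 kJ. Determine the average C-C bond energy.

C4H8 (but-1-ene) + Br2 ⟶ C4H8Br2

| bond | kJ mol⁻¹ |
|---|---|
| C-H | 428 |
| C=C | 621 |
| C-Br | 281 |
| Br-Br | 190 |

D(C-C) ≈ 336 kJ/mol

Let D be the C-C bond energy.
Σ(broken) = 1×190 + 2×D + 8×428 + 1×621 = 4235 + 2D
Σ(formed) = 2×281 + 3×D + 8×428 = 3986 + 3D
ΔH = Σ(broken) − Σ(formed) = (4235 + 2D) − (3986 + 3D) = +249 − D
Setting this equal to −87 kJ gives D = 336 kJ/mol.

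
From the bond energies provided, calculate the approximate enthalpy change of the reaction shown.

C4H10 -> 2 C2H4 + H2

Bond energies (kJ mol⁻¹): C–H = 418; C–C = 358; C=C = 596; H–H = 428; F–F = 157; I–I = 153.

ΔH ≈ +290 kJ

Bonds broken (reactants):
  C–C: 3 × 358 = 1074
  C–H: 10 × 418 = 4180
  Σ(broken) = 5254 kJ
Bonds formed (products):
  C–H: 8 × 418 = 3344
  C=C: 2 × 596 = 1192
  H–H: 1 × 428 = 428
  Σ(formed) = 4964 kJ
ΔH = Σ(broken) − Σ(formed) = 5254 − 4964 = +290 kJ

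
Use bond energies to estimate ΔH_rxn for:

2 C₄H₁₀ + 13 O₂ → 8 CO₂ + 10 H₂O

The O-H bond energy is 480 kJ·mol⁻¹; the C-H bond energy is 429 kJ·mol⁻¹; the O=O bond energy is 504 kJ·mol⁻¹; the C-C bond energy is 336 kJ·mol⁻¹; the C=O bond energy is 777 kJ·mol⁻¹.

Bonds broken (reactants):
  C-C: 6 × 336 = 2016
  C-H: 20 × 429 = 8580
  O=O: 13 × 504 = 6552
  Σ(broken) = 17148 kJ
Bonds formed (products):
  C=O: 16 × 777 = 12432
  O-H: 20 × 480 = 9600
  Σ(formed) = 22032 kJ
ΔH = Σ(broken) − Σ(formed) = 17148 − 22032 = −4884 kJ

ΔH ≈ −4884 kJ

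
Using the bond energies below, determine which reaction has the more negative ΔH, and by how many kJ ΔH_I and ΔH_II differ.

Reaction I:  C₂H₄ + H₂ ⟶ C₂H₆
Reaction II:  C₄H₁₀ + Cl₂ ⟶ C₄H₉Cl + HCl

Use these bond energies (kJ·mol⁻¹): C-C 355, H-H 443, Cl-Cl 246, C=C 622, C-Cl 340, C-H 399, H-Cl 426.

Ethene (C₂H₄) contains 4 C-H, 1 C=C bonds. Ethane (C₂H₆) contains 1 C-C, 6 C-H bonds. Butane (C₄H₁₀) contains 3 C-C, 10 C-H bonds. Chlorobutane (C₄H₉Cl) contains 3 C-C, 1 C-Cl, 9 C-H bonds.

Reaction I:
  Bonds broken (reactants):
    C-H: 4 × 399 = 1596
    C=C: 1 × 622 = 622
    H-H: 1 × 443 = 443
    Σ(broken) = 2661 kJ
  Bonds formed (products):
    C-C: 1 × 355 = 355
    C-H: 6 × 399 = 2394
    Σ(formed) = 2749 kJ
  ΔH_I = 2661 − 2749 = −88 kJ
Reaction II:
  Bonds broken (reactants):
    C-C: 3 × 355 = 1065
    C-H: 10 × 399 = 3990
    Cl-Cl: 1 × 246 = 246
    Σ(broken) = 5301 kJ
  Bonds formed (products):
    C-C: 3 × 355 = 1065
    C-Cl: 1 × 340 = 340
    C-H: 9 × 399 = 3591
    H-Cl: 1 × 426 = 426
    Σ(formed) = 5422 kJ
  ΔH_II = 5301 − 5422 = −121 kJ
ΔH_I − ΔH_II = +33 kJ, so reaction II has the more negative ΔH; |ΔH_I − ΔH_II| = 33 kJ.

Reaction II, by 33 kJ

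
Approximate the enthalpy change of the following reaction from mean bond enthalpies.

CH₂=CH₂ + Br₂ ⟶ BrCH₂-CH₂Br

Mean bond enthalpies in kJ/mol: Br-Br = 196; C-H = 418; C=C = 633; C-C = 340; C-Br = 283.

ΔH ≈ −77 kJ

Bonds broken (reactants):
  Br-Br: 1 × 196 = 196
  C-H: 4 × 418 = 1672
  C=C: 1 × 633 = 633
  Σ(broken) = 2501 kJ
Bonds formed (products):
  C-Br: 2 × 283 = 566
  C-C: 1 × 340 = 340
  C-H: 4 × 418 = 1672
  Σ(formed) = 2578 kJ
ΔH = Σ(broken) − Σ(formed) = 2501 − 2578 = −77 kJ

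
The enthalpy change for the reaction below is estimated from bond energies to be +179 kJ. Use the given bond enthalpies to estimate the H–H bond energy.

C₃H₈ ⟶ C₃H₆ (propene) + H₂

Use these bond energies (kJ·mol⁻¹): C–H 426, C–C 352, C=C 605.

Let D be the H–H bond energy.
Σ(broken) = 2×352 + 8×426 = 4112
Σ(formed) = 1×352 + 6×426 + 1×605 + 1×D = 3513 + D
ΔH = Σ(broken) − Σ(formed) = (4112) − (3513 + D) = +599 − D
Setting this equal to +179 kJ gives D = 420 kJ/mol.

D(H–H) ≈ 420 kJ/mol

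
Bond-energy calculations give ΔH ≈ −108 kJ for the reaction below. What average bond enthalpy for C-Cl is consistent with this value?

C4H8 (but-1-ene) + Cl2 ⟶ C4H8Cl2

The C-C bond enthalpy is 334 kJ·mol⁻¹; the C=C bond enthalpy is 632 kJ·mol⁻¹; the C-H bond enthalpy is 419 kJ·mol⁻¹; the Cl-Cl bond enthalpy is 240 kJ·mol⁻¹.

D(C-Cl) ≈ 323 kJ/mol

Let D be the C-Cl bond energy.
Σ(broken) = 2×334 + 8×419 + 1×632 + 1×240 = 4892
Σ(formed) = 3×334 + 2×D + 8×419 = 4354 + 2D
ΔH = Σ(broken) − Σ(formed) = (4892) − (4354 + 2D) = +538 − 2D
Setting this equal to −108 kJ gives 2D = 646, so D = 323 kJ/mol.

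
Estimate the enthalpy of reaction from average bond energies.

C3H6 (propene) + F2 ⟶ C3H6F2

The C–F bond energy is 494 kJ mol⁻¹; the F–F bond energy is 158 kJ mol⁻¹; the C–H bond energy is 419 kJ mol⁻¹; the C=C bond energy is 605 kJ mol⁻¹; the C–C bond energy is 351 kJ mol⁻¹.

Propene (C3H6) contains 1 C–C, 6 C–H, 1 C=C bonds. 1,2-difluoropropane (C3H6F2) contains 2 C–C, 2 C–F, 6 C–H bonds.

Bonds broken (reactants):
  C–C: 1 × 351 = 351
  C–H: 6 × 419 = 2514
  C=C: 1 × 605 = 605
  F–F: 1 × 158 = 158
  Σ(broken) = 3628 kJ
Bonds formed (products):
  C–C: 2 × 351 = 702
  C–F: 2 × 494 = 988
  C–H: 6 × 419 = 2514
  Σ(formed) = 4204 kJ
ΔH = Σ(broken) − Σ(formed) = 3628 − 4204 = −576 kJ

ΔH ≈ −576 kJ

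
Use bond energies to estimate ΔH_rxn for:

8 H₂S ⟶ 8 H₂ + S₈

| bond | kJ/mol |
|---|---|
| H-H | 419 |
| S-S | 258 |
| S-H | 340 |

ΔH ≈ +24 kJ

Bonds broken (reactants):
  S-H: 16 × 340 = 5440
  Σ(broken) = 5440 kJ
Bonds formed (products):
  H-H: 8 × 419 = 3352
  S-S: 8 × 258 = 2064
  Σ(formed) = 5416 kJ
ΔH = Σ(broken) − Σ(formed) = 5440 − 5416 = +24 kJ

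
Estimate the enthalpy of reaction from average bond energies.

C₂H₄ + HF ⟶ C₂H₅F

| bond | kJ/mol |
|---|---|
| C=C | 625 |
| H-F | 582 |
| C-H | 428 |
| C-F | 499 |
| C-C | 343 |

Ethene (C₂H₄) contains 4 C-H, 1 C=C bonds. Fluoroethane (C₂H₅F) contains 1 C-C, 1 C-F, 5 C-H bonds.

Bonds broken (reactants):
  C-H: 4 × 428 = 1712
  C=C: 1 × 625 = 625
  H-F: 1 × 582 = 582
  Σ(broken) = 2919 kJ
Bonds formed (products):
  C-C: 1 × 343 = 343
  C-F: 1 × 499 = 499
  C-H: 5 × 428 = 2140
  Σ(formed) = 2982 kJ
ΔH = Σ(broken) − Σ(formed) = 2919 − 2982 = −63 kJ

ΔH ≈ −63 kJ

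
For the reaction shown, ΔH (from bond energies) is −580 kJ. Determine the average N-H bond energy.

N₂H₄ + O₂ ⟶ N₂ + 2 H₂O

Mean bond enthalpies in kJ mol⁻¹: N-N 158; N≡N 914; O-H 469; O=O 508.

D(N-H) ≈ 386 kJ/mol

Let D be the N-H bond energy.
Σ(broken) = 4×D + 1×158 + 1×508 = 666 + 4D
Σ(formed) = 1×914 + 4×469 = 2790
ΔH = Σ(broken) − Σ(formed) = (666 + 4D) − (2790) = −2124 + 4D
Setting this equal to −580 kJ gives 4D = 1544, so D = 386 kJ/mol.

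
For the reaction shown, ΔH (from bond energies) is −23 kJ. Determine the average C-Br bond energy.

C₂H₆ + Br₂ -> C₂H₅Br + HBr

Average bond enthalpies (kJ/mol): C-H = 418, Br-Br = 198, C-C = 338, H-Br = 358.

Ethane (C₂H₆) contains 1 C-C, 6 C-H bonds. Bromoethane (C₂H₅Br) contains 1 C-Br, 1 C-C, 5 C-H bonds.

D(C-Br) ≈ 281 kJ/mol

Let D be the C-Br bond energy.
Σ(broken) = 1×198 + 1×338 + 6×418 = 3044
Σ(formed) = 1×D + 1×338 + 5×418 + 1×358 = 2786 + D
ΔH = Σ(broken) − Σ(formed) = (3044) − (2786 + D) = +258 − D
Setting this equal to −23 kJ gives D = 281 kJ/mol.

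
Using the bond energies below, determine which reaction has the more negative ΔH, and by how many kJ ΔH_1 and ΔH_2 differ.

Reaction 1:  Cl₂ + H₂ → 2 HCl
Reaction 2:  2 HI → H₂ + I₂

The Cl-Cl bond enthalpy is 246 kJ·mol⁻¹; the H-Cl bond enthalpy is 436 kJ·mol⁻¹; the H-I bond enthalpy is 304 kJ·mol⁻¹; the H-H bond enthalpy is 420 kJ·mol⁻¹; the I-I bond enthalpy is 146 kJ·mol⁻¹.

Reaction 1:
  Bonds broken (reactants):
    Cl-Cl: 1 × 246 = 246
    H-H: 1 × 420 = 420
    Σ(broken) = 666 kJ
  Bonds formed (products):
    H-Cl: 2 × 436 = 872
    Σ(formed) = 872 kJ
  ΔH_1 = 666 − 872 = −206 kJ
Reaction 2:
  Bonds broken (reactants):
    H-I: 2 × 304 = 608
    Σ(broken) = 608 kJ
  Bonds formed (products):
    H-H: 1 × 420 = 420
    I-I: 1 × 146 = 146
    Σ(formed) = 566 kJ
  ΔH_2 = 608 − 566 = +42 kJ
ΔH_1 − ΔH_2 = −248 kJ, so reaction 1 has the more negative ΔH; |ΔH_1 − ΔH_2| = 248 kJ.

Reaction 1, by 248 kJ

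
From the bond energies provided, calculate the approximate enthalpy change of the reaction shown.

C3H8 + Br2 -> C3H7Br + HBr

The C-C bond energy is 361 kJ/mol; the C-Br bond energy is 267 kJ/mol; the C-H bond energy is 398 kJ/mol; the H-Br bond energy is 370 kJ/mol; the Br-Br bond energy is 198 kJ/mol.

Bonds broken (reactants):
  Br-Br: 1 × 198 = 198
  C-C: 2 × 361 = 722
  C-H: 8 × 398 = 3184
  Σ(broken) = 4104 kJ
Bonds formed (products):
  C-Br: 1 × 267 = 267
  C-C: 2 × 361 = 722
  C-H: 7 × 398 = 2786
  H-Br: 1 × 370 = 370
  Σ(formed) = 4145 kJ
ΔH = Σ(broken) − Σ(formed) = 4104 − 4145 = −41 kJ

ΔH ≈ −41 kJ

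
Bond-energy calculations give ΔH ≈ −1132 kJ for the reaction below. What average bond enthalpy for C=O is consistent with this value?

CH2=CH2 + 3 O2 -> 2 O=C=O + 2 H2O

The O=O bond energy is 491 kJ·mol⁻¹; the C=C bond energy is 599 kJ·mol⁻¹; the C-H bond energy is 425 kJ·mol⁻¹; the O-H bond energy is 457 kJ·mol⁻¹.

Let D be the C=O bond energy.
Σ(broken) = 4×425 + 1×599 + 3×491 = 3772
Σ(formed) = 4×D + 4×457 = 1828 + 4D
ΔH = Σ(broken) − Σ(formed) = (3772) − (1828 + 4D) = +1944 − 4D
Setting this equal to −1132 kJ gives 4D = 3076, so D = 769 kJ/mol.

D(C=O) ≈ 769 kJ/mol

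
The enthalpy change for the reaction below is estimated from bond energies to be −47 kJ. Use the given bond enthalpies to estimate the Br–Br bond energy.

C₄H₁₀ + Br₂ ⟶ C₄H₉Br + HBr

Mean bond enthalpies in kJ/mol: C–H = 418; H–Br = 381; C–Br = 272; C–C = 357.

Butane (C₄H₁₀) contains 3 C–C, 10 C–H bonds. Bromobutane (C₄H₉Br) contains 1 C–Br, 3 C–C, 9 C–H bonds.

D(Br–Br) ≈ 188 kJ/mol

Let D be the Br–Br bond energy.
Σ(broken) = 1×D + 3×357 + 10×418 = 5251 + D
Σ(formed) = 1×272 + 3×357 + 9×418 + 1×381 = 5486
ΔH = Σ(broken) − Σ(formed) = (5251 + D) − (5486) = −235 + D
Setting this equal to −47 kJ gives D = 188 kJ/mol.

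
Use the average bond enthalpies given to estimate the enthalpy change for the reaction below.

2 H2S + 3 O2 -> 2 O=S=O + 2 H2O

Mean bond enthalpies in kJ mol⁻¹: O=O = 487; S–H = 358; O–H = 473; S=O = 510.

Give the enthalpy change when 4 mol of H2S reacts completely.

Bonds broken (reactants):
  O=O: 3 × 487 = 1461
  S–H: 4 × 358 = 1432
  Σ(broken) = 2893 kJ
Bonds formed (products):
  O–H: 4 × 473 = 1892
  S=O: 4 × 510 = 2040
  Σ(formed) = 3932 kJ
ΔH = Σ(broken) − Σ(formed) = 2893 − 3932 = −1039 kJ
For 2× the reaction as written: 2 × (−1039) = −2078 kJ

ΔH = −2078 kJ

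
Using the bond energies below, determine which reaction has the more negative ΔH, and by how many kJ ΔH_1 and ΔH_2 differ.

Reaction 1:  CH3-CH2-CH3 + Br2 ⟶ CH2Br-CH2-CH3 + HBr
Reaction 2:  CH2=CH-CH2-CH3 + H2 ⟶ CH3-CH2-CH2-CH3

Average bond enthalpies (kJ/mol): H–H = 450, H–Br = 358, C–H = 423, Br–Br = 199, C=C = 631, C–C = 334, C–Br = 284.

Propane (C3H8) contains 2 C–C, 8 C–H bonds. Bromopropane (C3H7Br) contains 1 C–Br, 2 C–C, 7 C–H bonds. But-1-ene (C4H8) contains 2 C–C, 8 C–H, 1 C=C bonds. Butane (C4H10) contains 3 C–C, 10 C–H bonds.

Reaction 2, by 79 kJ

Reaction 1:
  Bonds broken (reactants):
    Br–Br: 1 × 199 = 199
    C–C: 2 × 334 = 668
    C–H: 8 × 423 = 3384
    Σ(broken) = 4251 kJ
  Bonds formed (products):
    C–Br: 1 × 284 = 284
    C–C: 2 × 334 = 668
    C–H: 7 × 423 = 2961
    H–Br: 1 × 358 = 358
    Σ(formed) = 4271 kJ
  ΔH_1 = 4251 − 4271 = −20 kJ
Reaction 2:
  Bonds broken (reactants):
    C–C: 2 × 334 = 668
    C–H: 8 × 423 = 3384
    C=C: 1 × 631 = 631
    H–H: 1 × 450 = 450
    Σ(broken) = 5133 kJ
  Bonds formed (products):
    C–C: 3 × 334 = 1002
    C–H: 10 × 423 = 4230
    Σ(formed) = 5232 kJ
  ΔH_2 = 5133 − 5232 = −99 kJ
ΔH_1 − ΔH_2 = +79 kJ, so reaction 2 has the more negative ΔH; |ΔH_1 − ΔH_2| = 79 kJ.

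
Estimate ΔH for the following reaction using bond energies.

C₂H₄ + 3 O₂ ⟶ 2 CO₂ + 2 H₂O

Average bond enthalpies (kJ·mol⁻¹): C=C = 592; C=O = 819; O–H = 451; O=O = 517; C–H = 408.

ΔH ≈ −1305 kJ

Bonds broken (reactants):
  C–H: 4 × 408 = 1632
  C=C: 1 × 592 = 592
  O=O: 3 × 517 = 1551
  Σ(broken) = 3775 kJ
Bonds formed (products):
  C=O: 4 × 819 = 3276
  O–H: 4 × 451 = 1804
  Σ(formed) = 5080 kJ
ΔH = Σ(broken) − Σ(formed) = 3775 − 5080 = −1305 kJ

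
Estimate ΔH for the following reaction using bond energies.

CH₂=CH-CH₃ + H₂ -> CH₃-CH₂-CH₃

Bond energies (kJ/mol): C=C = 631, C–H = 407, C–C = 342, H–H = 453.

ΔH ≈ −72 kJ

Bonds broken (reactants):
  C–C: 1 × 342 = 342
  C–H: 6 × 407 = 2442
  C=C: 1 × 631 = 631
  H–H: 1 × 453 = 453
  Σ(broken) = 3868 kJ
Bonds formed (products):
  C–C: 2 × 342 = 684
  C–H: 8 × 407 = 3256
  Σ(formed) = 3940 kJ
ΔH = Σ(broken) − Σ(formed) = 3868 − 3940 = −72 kJ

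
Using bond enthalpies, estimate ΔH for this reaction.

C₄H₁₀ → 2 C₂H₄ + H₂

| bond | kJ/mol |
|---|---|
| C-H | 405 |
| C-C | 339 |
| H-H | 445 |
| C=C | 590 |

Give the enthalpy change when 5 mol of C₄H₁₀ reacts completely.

Bonds broken (reactants):
  C-C: 3 × 339 = 1017
  C-H: 10 × 405 = 4050
  Σ(broken) = 5067 kJ
Bonds formed (products):
  C-H: 8 × 405 = 3240
  C=C: 2 × 590 = 1180
  H-H: 1 × 445 = 445
  Σ(formed) = 4865 kJ
ΔH = Σ(broken) − Σ(formed) = 5067 − 4865 = +202 kJ
For 5× the reaction as written: 5 × (+202) = +1010 kJ

ΔH = +1010 kJ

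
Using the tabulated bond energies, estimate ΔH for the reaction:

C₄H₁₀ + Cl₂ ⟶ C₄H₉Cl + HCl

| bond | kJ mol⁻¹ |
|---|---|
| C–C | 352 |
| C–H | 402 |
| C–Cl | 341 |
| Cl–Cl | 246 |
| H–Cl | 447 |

ΔH ≈ −140 kJ

Bonds broken (reactants):
  C–C: 3 × 352 = 1056
  C–H: 10 × 402 = 4020
  Cl–Cl: 1 × 246 = 246
  Σ(broken) = 5322 kJ
Bonds formed (products):
  C–C: 3 × 352 = 1056
  C–Cl: 1 × 341 = 341
  C–H: 9 × 402 = 3618
  H–Cl: 1 × 447 = 447
  Σ(formed) = 5462 kJ
ΔH = Σ(broken) − Σ(formed) = 5322 − 5462 = −140 kJ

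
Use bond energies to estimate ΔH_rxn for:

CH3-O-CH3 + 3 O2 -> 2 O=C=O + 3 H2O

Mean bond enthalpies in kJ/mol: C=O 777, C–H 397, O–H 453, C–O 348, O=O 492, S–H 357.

Bonds broken (reactants):
  C–H: 6 × 397 = 2382
  C–O: 2 × 348 = 696
  O=O: 3 × 492 = 1476
  Σ(broken) = 4554 kJ
Bonds formed (products):
  C=O: 4 × 777 = 3108
  O–H: 6 × 453 = 2718
  Σ(formed) = 5826 kJ
ΔH = Σ(broken) − Σ(formed) = 4554 − 5826 = −1272 kJ

ΔH ≈ −1272 kJ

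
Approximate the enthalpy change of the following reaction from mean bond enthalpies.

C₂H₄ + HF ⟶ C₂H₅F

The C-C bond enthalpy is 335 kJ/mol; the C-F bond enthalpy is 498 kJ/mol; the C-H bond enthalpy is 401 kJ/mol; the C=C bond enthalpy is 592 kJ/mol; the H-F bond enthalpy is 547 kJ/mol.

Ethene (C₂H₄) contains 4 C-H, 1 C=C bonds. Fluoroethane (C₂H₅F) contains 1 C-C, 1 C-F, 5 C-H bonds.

Bonds broken (reactants):
  C-H: 4 × 401 = 1604
  C=C: 1 × 592 = 592
  H-F: 1 × 547 = 547
  Σ(broken) = 2743 kJ
Bonds formed (products):
  C-C: 1 × 335 = 335
  C-F: 1 × 498 = 498
  C-H: 5 × 401 = 2005
  Σ(formed) = 2838 kJ
ΔH = Σ(broken) − Σ(formed) = 2743 − 2838 = −95 kJ

ΔH ≈ −95 kJ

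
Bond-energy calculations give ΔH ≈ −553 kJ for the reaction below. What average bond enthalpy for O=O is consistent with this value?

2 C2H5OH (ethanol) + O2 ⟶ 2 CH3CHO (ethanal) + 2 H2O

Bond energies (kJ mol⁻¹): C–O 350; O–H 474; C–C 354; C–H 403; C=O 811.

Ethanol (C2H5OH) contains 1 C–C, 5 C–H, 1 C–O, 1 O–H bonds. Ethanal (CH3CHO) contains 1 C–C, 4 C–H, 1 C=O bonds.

D(O=O) ≈ 511 kJ/mol

Let D be the O=O bond energy.
Σ(broken) = 2×354 + 10×403 + 2×350 + 2×474 + 1×D = 6386 + D
Σ(formed) = 2×354 + 8×403 + 2×811 + 4×474 = 7450
ΔH = Σ(broken) − Σ(formed) = (6386 + D) − (7450) = −1064 + D
Setting this equal to −553 kJ gives D = 511 kJ/mol.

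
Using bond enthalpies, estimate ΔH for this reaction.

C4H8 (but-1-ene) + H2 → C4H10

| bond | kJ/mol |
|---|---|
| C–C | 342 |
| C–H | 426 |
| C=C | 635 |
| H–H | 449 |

Bonds broken (reactants):
  C–C: 2 × 342 = 684
  C–H: 8 × 426 = 3408
  C=C: 1 × 635 = 635
  H–H: 1 × 449 = 449
  Σ(broken) = 5176 kJ
Bonds formed (products):
  C–C: 3 × 342 = 1026
  C–H: 10 × 426 = 4260
  Σ(formed) = 5286 kJ
ΔH = Σ(broken) − Σ(formed) = 5176 − 5286 = −110 kJ

ΔH ≈ −110 kJ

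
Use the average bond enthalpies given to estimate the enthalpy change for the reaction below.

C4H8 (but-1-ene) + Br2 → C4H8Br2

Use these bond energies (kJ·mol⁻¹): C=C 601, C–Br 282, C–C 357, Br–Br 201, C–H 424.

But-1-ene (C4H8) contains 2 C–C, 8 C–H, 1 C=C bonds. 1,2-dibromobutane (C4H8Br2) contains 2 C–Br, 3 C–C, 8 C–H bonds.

Bonds broken (reactants):
  Br–Br: 1 × 201 = 201
  C–C: 2 × 357 = 714
  C–H: 8 × 424 = 3392
  C=C: 1 × 601 = 601
  Σ(broken) = 4908 kJ
Bonds formed (products):
  C–Br: 2 × 282 = 564
  C–C: 3 × 357 = 1071
  C–H: 8 × 424 = 3392
  Σ(formed) = 5027 kJ
ΔH = Σ(broken) − Σ(formed) = 4908 − 5027 = −119 kJ

ΔH ≈ −119 kJ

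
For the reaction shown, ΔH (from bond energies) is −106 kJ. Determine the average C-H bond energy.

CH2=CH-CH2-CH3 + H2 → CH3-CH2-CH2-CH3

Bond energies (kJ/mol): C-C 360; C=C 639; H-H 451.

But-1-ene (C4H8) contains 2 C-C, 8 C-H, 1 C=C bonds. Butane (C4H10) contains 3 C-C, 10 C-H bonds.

D(C-H) ≈ 418 kJ/mol

Let D be the C-H bond energy.
Σ(broken) = 2×360 + 8×D + 1×639 + 1×451 = 1810 + 8D
Σ(formed) = 3×360 + 10×D = 1080 + 10D
ΔH = Σ(broken) − Σ(formed) = (1810 + 8D) − (1080 + 10D) = +730 − 2D
Setting this equal to −106 kJ gives 2D = 836, so D = 418 kJ/mol.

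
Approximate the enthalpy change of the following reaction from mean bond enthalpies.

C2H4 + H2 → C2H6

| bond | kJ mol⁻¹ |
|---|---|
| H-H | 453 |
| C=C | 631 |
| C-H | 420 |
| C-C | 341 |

ΔH ≈ −97 kJ

Bonds broken (reactants):
  C-H: 4 × 420 = 1680
  C=C: 1 × 631 = 631
  H-H: 1 × 453 = 453
  Σ(broken) = 2764 kJ
Bonds formed (products):
  C-C: 1 × 341 = 341
  C-H: 6 × 420 = 2520
  Σ(formed) = 2861 kJ
ΔH = Σ(broken) − Σ(formed) = 2764 − 2861 = −97 kJ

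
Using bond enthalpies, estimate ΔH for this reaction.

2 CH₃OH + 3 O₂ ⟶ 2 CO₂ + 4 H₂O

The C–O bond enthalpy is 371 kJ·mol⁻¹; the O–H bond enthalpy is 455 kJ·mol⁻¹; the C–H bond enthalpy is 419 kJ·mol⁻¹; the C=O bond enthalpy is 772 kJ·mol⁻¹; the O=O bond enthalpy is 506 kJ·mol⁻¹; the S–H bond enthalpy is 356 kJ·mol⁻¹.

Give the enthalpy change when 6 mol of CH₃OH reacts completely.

ΔH = −3132 kJ

Bonds broken (reactants):
  C–H: 6 × 419 = 2514
  C–O: 2 × 371 = 742
  O–H: 2 × 455 = 910
  O=O: 3 × 506 = 1518
  Σ(broken) = 5684 kJ
Bonds formed (products):
  C=O: 4 × 772 = 3088
  O–H: 8 × 455 = 3640
  Σ(formed) = 6728 kJ
ΔH = Σ(broken) − Σ(formed) = 5684 − 6728 = −1044 kJ
For 3× the reaction as written: 3 × (−1044) = −3132 kJ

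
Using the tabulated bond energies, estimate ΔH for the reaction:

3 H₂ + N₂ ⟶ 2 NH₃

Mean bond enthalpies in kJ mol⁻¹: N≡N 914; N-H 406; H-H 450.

ΔH ≈ −172 kJ

Bonds broken (reactants):
  H-H: 3 × 450 = 1350
  N≡N: 1 × 914 = 914
  Σ(broken) = 2264 kJ
Bonds formed (products):
  N-H: 6 × 406 = 2436
  Σ(formed) = 2436 kJ
ΔH = Σ(broken) − Σ(formed) = 2264 − 2436 = −172 kJ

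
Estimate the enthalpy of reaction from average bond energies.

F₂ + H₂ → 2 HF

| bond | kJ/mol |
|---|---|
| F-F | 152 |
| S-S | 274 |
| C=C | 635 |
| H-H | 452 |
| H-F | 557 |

ΔH ≈ −510 kJ

Bonds broken (reactants):
  F-F: 1 × 152 = 152
  H-H: 1 × 452 = 452
  Σ(broken) = 604 kJ
Bonds formed (products):
  H-F: 2 × 557 = 1114
  Σ(formed) = 1114 kJ
ΔH = Σ(broken) − Σ(formed) = 604 − 1114 = −510 kJ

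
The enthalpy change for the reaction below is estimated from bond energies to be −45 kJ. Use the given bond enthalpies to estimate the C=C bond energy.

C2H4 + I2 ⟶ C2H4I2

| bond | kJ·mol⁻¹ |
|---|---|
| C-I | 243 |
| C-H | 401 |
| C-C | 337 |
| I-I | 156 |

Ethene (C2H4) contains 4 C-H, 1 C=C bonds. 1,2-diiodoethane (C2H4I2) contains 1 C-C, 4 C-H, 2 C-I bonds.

D(C=C) ≈ 622 kJ/mol

Let D be the C=C bond energy.
Σ(broken) = 4×401 + 1×D + 1×156 = 1760 + D
Σ(formed) = 1×337 + 4×401 + 2×243 = 2427
ΔH = Σ(broken) − Σ(formed) = (1760 + D) − (2427) = −667 + D
Setting this equal to −45 kJ gives D = 622 kJ/mol.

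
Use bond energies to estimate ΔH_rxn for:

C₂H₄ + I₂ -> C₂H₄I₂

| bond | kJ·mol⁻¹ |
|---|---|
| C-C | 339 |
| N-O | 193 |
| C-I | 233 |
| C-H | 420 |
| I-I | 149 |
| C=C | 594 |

Bonds broken (reactants):
  C-H: 4 × 420 = 1680
  C=C: 1 × 594 = 594
  I-I: 1 × 149 = 149
  Σ(broken) = 2423 kJ
Bonds formed (products):
  C-C: 1 × 339 = 339
  C-H: 4 × 420 = 1680
  C-I: 2 × 233 = 466
  Σ(formed) = 2485 kJ
ΔH = Σ(broken) − Σ(formed) = 2423 − 2485 = −62 kJ

ΔH ≈ −62 kJ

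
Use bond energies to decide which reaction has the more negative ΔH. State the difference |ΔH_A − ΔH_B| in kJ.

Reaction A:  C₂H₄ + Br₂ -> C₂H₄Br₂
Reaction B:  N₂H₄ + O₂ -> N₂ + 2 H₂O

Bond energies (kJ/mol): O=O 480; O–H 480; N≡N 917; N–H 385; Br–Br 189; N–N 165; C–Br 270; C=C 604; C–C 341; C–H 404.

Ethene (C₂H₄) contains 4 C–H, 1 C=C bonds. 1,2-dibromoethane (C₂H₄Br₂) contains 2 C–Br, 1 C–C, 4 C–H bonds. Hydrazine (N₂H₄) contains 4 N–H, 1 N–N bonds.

Reaction B, by 564 kJ

Reaction A:
  Bonds broken (reactants):
    Br–Br: 1 × 189 = 189
    C–H: 4 × 404 = 1616
    C=C: 1 × 604 = 604
    Σ(broken) = 2409 kJ
  Bonds formed (products):
    C–Br: 2 × 270 = 540
    C–C: 1 × 341 = 341
    C–H: 4 × 404 = 1616
    Σ(formed) = 2497 kJ
  ΔH_A = 2409 − 2497 = −88 kJ
Reaction B:
  Bonds broken (reactants):
    N–H: 4 × 385 = 1540
    N–N: 1 × 165 = 165
    O=O: 1 × 480 = 480
    Σ(broken) = 2185 kJ
  Bonds formed (products):
    N≡N: 1 × 917 = 917
    O–H: 4 × 480 = 1920
    Σ(formed) = 2837 kJ
  ΔH_B = 2185 − 2837 = −652 kJ
ΔH_A − ΔH_B = +564 kJ, so reaction B has the more negative ΔH; |ΔH_A − ΔH_B| = 564 kJ.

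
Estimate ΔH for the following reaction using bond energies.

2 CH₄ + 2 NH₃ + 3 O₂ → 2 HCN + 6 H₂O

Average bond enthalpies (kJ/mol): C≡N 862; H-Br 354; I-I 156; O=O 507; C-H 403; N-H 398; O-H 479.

ΔH ≈ −1145 kJ

Bonds broken (reactants):
  C-H: 8 × 403 = 3224
  N-H: 6 × 398 = 2388
  O=O: 3 × 507 = 1521
  Σ(broken) = 7133 kJ
Bonds formed (products):
  C≡N: 2 × 862 = 1724
  C-H: 2 × 403 = 806
  O-H: 12 × 479 = 5748
  Σ(formed) = 8278 kJ
ΔH = Σ(broken) − Σ(formed) = 7133 − 8278 = −1145 kJ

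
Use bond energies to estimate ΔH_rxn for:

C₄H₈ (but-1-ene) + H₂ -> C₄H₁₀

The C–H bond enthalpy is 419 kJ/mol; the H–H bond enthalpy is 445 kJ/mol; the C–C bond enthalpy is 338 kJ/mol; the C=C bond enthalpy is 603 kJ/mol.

Bonds broken (reactants):
  C–C: 2 × 338 = 676
  C–H: 8 × 419 = 3352
  C=C: 1 × 603 = 603
  H–H: 1 × 445 = 445
  Σ(broken) = 5076 kJ
Bonds formed (products):
  C–C: 3 × 338 = 1014
  C–H: 10 × 419 = 4190
  Σ(formed) = 5204 kJ
ΔH = Σ(broken) − Σ(formed) = 5076 − 5204 = −128 kJ

ΔH ≈ −128 kJ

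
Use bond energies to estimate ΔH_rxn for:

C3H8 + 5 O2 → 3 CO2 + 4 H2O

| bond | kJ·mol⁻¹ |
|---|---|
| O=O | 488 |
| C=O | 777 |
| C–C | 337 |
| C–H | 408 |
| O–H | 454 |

Bonds broken (reactants):
  C–C: 2 × 337 = 674
  C–H: 8 × 408 = 3264
  O=O: 5 × 488 = 2440
  Σ(broken) = 6378 kJ
Bonds formed (products):
  C=O: 6 × 777 = 4662
  O–H: 8 × 454 = 3632
  Σ(formed) = 8294 kJ
ΔH = Σ(broken) − Σ(formed) = 6378 − 8294 = −1916 kJ

ΔH ≈ −1916 kJ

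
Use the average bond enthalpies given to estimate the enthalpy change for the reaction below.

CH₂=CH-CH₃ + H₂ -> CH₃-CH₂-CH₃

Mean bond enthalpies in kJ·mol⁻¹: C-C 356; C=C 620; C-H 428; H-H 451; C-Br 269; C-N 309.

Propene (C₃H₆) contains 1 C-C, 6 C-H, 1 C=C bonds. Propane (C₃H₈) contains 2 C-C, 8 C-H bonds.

Bonds broken (reactants):
  C-C: 1 × 356 = 356
  C-H: 6 × 428 = 2568
  C=C: 1 × 620 = 620
  H-H: 1 × 451 = 451
  Σ(broken) = 3995 kJ
Bonds formed (products):
  C-C: 2 × 356 = 712
  C-H: 8 × 428 = 3424
  Σ(formed) = 4136 kJ
ΔH = Σ(broken) − Σ(formed) = 3995 − 4136 = −141 kJ

ΔH ≈ −141 kJ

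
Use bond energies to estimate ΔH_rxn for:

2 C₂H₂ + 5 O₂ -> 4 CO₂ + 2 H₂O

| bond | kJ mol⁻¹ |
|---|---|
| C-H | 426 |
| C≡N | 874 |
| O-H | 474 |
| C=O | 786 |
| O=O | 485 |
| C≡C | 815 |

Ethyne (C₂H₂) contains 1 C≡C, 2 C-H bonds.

ΔH ≈ −2425 kJ

Bonds broken (reactants):
  C≡C: 2 × 815 = 1630
  C-H: 4 × 426 = 1704
  O=O: 5 × 485 = 2425
  Σ(broken) = 5759 kJ
Bonds formed (products):
  C=O: 8 × 786 = 6288
  O-H: 4 × 474 = 1896
  Σ(formed) = 8184 kJ
ΔH = Σ(broken) − Σ(formed) = 5759 − 8184 = −2425 kJ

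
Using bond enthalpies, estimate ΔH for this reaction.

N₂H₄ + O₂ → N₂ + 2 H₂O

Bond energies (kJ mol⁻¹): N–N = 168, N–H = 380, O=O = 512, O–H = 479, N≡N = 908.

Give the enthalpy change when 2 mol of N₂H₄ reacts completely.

ΔH = −1248 kJ

Bonds broken (reactants):
  N–H: 4 × 380 = 1520
  N–N: 1 × 168 = 168
  O=O: 1 × 512 = 512
  Σ(broken) = 2200 kJ
Bonds formed (products):
  N≡N: 1 × 908 = 908
  O–H: 4 × 479 = 1916
  Σ(formed) = 2824 kJ
ΔH = Σ(broken) − Σ(formed) = 2200 − 2824 = −624 kJ
For 2× the reaction as written: 2 × (−624) = −1248 kJ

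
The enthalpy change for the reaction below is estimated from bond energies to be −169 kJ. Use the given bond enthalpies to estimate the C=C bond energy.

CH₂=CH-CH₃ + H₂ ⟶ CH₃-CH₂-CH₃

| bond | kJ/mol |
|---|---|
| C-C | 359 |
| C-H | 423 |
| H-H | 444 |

D(C=C) ≈ 592 kJ/mol

Let D be the C=C bond energy.
Σ(broken) = 1×359 + 6×423 + 1×D + 1×444 = 3341 + D
Σ(formed) = 2×359 + 8×423 = 4102
ΔH = Σ(broken) − Σ(formed) = (3341 + D) − (4102) = −761 + D
Setting this equal to −169 kJ gives D = 592 kJ/mol.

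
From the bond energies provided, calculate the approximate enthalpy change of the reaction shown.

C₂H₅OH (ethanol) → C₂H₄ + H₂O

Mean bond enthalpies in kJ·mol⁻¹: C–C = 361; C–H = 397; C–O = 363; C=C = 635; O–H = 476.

Bonds broken (reactants):
  C–C: 1 × 361 = 361
  C–H: 5 × 397 = 1985
  C–O: 1 × 363 = 363
  O–H: 1 × 476 = 476
  Σ(broken) = 3185 kJ
Bonds formed (products):
  C–H: 4 × 397 = 1588
  C=C: 1 × 635 = 635
  O–H: 2 × 476 = 952
  Σ(formed) = 3175 kJ
ΔH = Σ(broken) − Σ(formed) = 3185 − 3175 = +10 kJ

ΔH ≈ +10 kJ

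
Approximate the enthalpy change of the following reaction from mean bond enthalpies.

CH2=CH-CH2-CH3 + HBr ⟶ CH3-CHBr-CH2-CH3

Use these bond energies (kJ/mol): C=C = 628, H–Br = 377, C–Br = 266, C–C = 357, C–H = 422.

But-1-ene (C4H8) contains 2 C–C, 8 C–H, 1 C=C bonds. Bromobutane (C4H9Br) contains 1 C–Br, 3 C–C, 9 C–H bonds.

Bonds broken (reactants):
  C–C: 2 × 357 = 714
  C–H: 8 × 422 = 3376
  C=C: 1 × 628 = 628
  H–Br: 1 × 377 = 377
  Σ(broken) = 5095 kJ
Bonds formed (products):
  C–Br: 1 × 266 = 266
  C–C: 3 × 357 = 1071
  C–H: 9 × 422 = 3798
  Σ(formed) = 5135 kJ
ΔH = Σ(broken) − Σ(formed) = 5095 − 5135 = −40 kJ

ΔH ≈ −40 kJ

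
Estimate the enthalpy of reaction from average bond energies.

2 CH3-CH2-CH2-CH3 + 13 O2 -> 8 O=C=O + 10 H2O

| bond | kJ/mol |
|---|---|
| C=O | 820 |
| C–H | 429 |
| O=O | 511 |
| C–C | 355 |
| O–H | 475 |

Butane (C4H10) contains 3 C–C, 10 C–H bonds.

Bonds broken (reactants):
  C–C: 6 × 355 = 2130
  C–H: 20 × 429 = 8580
  O=O: 13 × 511 = 6643
  Σ(broken) = 17353 kJ
Bonds formed (products):
  C=O: 16 × 820 = 13120
  O–H: 20 × 475 = 9500
  Σ(formed) = 22620 kJ
ΔH = Σ(broken) − Σ(formed) = 17353 − 22620 = −5267 kJ

ΔH ≈ −5267 kJ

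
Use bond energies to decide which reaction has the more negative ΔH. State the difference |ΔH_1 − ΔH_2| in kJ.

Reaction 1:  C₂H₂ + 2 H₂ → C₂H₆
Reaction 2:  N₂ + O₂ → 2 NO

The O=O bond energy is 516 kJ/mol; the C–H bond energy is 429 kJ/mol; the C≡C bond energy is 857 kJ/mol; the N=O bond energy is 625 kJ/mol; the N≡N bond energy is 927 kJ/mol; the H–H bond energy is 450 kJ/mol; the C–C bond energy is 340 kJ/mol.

Reaction 1, by 492 kJ

Reaction 1:
  Bonds broken (reactants):
    C≡C: 1 × 857 = 857
    C–H: 2 × 429 = 858
    H–H: 2 × 450 = 900
    Σ(broken) = 2615 kJ
  Bonds formed (products):
    C–C: 1 × 340 = 340
    C–H: 6 × 429 = 2574
    Σ(formed) = 2914 kJ
  ΔH_1 = 2615 − 2914 = −299 kJ
Reaction 2:
  Bonds broken (reactants):
    N≡N: 1 × 927 = 927
    O=O: 1 × 516 = 516
    Σ(broken) = 1443 kJ
  Bonds formed (products):
    N=O: 2 × 625 = 1250
    Σ(formed) = 1250 kJ
  ΔH_2 = 1443 − 1250 = +193 kJ
ΔH_1 − ΔH_2 = −492 kJ, so reaction 1 has the more negative ΔH; |ΔH_1 − ΔH_2| = 492 kJ.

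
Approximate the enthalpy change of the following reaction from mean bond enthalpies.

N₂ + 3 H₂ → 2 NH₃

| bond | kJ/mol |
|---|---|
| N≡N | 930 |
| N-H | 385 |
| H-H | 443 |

Bonds broken (reactants):
  H-H: 3 × 443 = 1329
  N≡N: 1 × 930 = 930
  Σ(broken) = 2259 kJ
Bonds formed (products):
  N-H: 6 × 385 = 2310
  Σ(formed) = 2310 kJ
ΔH = Σ(broken) − Σ(formed) = 2259 − 2310 = −51 kJ

ΔH ≈ −51 kJ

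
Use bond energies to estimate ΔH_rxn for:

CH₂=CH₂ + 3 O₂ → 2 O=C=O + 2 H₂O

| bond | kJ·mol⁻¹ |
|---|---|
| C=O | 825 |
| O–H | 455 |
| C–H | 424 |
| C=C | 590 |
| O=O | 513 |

ΔH ≈ −1295 kJ

Bonds broken (reactants):
  C–H: 4 × 424 = 1696
  C=C: 1 × 590 = 590
  O=O: 3 × 513 = 1539
  Σ(broken) = 3825 kJ
Bonds formed (products):
  C=O: 4 × 825 = 3300
  O–H: 4 × 455 = 1820
  Σ(formed) = 5120 kJ
ΔH = Σ(broken) − Σ(formed) = 3825 − 5120 = −1295 kJ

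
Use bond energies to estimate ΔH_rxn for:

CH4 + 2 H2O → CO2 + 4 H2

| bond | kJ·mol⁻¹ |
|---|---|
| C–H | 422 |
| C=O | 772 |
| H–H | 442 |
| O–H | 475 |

ΔH ≈ +276 kJ

Bonds broken (reactants):
  C–H: 4 × 422 = 1688
  O–H: 4 × 475 = 1900
  Σ(broken) = 3588 kJ
Bonds formed (products):
  C=O: 2 × 772 = 1544
  H–H: 4 × 442 = 1768
  Σ(formed) = 3312 kJ
ΔH = Σ(broken) − Σ(formed) = 3588 − 3312 = +276 kJ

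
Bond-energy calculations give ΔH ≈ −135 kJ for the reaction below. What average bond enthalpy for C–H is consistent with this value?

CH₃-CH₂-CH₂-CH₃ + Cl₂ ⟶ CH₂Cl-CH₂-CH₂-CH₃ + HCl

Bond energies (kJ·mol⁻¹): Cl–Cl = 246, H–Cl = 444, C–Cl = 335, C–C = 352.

D(C–H) ≈ 398 kJ/mol

Let D be the C–H bond energy.
Σ(broken) = 3×352 + 10×D + 1×246 = 1302 + 10D
Σ(formed) = 3×352 + 1×335 + 9×D + 1×444 = 1835 + 9D
ΔH = Σ(broken) − Σ(formed) = (1302 + 10D) − (1835 + 9D) = −533 + D
Setting this equal to −135 kJ gives D = 398 kJ/mol.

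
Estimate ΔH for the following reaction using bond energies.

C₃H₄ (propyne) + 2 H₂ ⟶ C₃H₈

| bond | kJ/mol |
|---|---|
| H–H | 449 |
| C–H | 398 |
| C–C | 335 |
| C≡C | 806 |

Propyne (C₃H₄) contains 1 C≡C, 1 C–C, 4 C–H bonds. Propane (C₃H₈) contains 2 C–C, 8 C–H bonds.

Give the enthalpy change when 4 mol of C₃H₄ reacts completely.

Bonds broken (reactants):
  C≡C: 1 × 806 = 806
  C–C: 1 × 335 = 335
  C–H: 4 × 398 = 1592
  H–H: 2 × 449 = 898
  Σ(broken) = 3631 kJ
Bonds formed (products):
  C–C: 2 × 335 = 670
  C–H: 8 × 398 = 3184
  Σ(formed) = 3854 kJ
ΔH = Σ(broken) − Σ(formed) = 3631 − 3854 = −223 kJ
For 4× the reaction as written: 4 × (−223) = −892 kJ

ΔH = −892 kJ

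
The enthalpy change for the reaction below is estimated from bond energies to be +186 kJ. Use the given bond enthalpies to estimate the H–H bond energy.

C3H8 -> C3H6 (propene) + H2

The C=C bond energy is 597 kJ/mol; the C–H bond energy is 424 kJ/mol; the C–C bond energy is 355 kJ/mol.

Let D be the H–H bond energy.
Σ(broken) = 2×355 + 8×424 = 4102
Σ(formed) = 1×355 + 6×424 + 1×597 + 1×D = 3496 + D
ΔH = Σ(broken) − Σ(formed) = (4102) − (3496 + D) = +606 − D
Setting this equal to +186 kJ gives D = 420 kJ/mol.

D(H–H) ≈ 420 kJ/mol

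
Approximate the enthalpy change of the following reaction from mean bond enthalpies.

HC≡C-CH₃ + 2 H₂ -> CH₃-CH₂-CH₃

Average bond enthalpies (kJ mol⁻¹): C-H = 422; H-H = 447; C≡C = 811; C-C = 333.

ΔH ≈ −316 kJ

Bonds broken (reactants):
  C≡C: 1 × 811 = 811
  C-C: 1 × 333 = 333
  C-H: 4 × 422 = 1688
  H-H: 2 × 447 = 894
  Σ(broken) = 3726 kJ
Bonds formed (products):
  C-C: 2 × 333 = 666
  C-H: 8 × 422 = 3376
  Σ(formed) = 4042 kJ
ΔH = Σ(broken) − Σ(formed) = 3726 − 4042 = −316 kJ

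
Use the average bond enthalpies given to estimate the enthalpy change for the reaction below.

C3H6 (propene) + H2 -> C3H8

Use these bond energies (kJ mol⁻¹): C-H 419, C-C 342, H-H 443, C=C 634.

Bonds broken (reactants):
  C-C: 1 × 342 = 342
  C-H: 6 × 419 = 2514
  C=C: 1 × 634 = 634
  H-H: 1 × 443 = 443
  Σ(broken) = 3933 kJ
Bonds formed (products):
  C-C: 2 × 342 = 684
  C-H: 8 × 419 = 3352
  Σ(formed) = 4036 kJ
ΔH = Σ(broken) − Σ(formed) = 3933 − 4036 = −103 kJ

ΔH ≈ −103 kJ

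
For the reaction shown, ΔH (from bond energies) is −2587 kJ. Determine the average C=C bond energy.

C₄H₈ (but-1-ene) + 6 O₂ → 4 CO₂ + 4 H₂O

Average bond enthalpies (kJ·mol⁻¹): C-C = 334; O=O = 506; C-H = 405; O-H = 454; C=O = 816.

Let D be the C=C bond energy.
Σ(broken) = 2×334 + 8×405 + 1×D + 6×506 = 6944 + D
Σ(formed) = 8×816 + 8×454 = 10160
ΔH = Σ(broken) − Σ(formed) = (6944 + D) − (10160) = −3216 + D
Setting this equal to −2587 kJ gives D = 629 kJ/mol.

D(C=C) ≈ 629 kJ/mol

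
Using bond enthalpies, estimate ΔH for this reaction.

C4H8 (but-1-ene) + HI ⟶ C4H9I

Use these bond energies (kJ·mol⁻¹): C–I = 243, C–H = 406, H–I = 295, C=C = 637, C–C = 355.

Bonds broken (reactants):
  C–C: 2 × 355 = 710
  C–H: 8 × 406 = 3248
  C=C: 1 × 637 = 637
  H–I: 1 × 295 = 295
  Σ(broken) = 4890 kJ
Bonds formed (products):
  C–C: 3 × 355 = 1065
  C–H: 9 × 406 = 3654
  C–I: 1 × 243 = 243
  Σ(formed) = 4962 kJ
ΔH = Σ(broken) − Σ(formed) = 4890 − 4962 = −72 kJ

ΔH ≈ −72 kJ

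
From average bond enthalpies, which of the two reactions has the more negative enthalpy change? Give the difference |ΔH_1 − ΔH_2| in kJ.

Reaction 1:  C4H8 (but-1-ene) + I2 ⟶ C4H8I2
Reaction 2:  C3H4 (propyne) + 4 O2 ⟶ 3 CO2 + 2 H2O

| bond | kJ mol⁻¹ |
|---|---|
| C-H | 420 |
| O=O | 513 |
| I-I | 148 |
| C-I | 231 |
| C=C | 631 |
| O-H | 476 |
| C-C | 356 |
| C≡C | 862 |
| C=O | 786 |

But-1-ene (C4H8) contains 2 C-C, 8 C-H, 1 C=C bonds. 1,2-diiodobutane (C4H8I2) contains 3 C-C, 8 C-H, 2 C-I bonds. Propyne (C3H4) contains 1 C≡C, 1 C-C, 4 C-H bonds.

Reaction 2, by 1631 kJ

Reaction 1:
  Bonds broken (reactants):
    C-C: 2 × 356 = 712
    C-H: 8 × 420 = 3360
    C=C: 1 × 631 = 631
    I-I: 1 × 148 = 148
    Σ(broken) = 4851 kJ
  Bonds formed (products):
    C-C: 3 × 356 = 1068
    C-H: 8 × 420 = 3360
    C-I: 2 × 231 = 462
    Σ(formed) = 4890 kJ
  ΔH_1 = 4851 − 4890 = −39 kJ
Reaction 2:
  Bonds broken (reactants):
    C≡C: 1 × 862 = 862
    C-C: 1 × 356 = 356
    C-H: 4 × 420 = 1680
    O=O: 4 × 513 = 2052
    Σ(broken) = 4950 kJ
  Bonds formed (products):
    C=O: 6 × 786 = 4716
    O-H: 4 × 476 = 1904
    Σ(formed) = 6620 kJ
  ΔH_2 = 4950 − 6620 = −1670 kJ
ΔH_1 − ΔH_2 = +1631 kJ, so reaction 2 has the more negative ΔH; |ΔH_1 − ΔH_2| = 1631 kJ.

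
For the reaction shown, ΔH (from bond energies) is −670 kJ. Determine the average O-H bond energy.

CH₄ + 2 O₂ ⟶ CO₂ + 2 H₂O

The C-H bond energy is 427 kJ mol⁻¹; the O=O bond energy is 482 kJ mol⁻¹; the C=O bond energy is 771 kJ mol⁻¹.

Let D be the O-H bond energy.
Σ(broken) = 4×427 + 2×482 = 2672
Σ(formed) = 2×771 + 4×D = 1542 + 4D
ΔH = Σ(broken) − Σ(formed) = (2672) − (1542 + 4D) = +1130 − 4D
Setting this equal to −670 kJ gives 4D = 1800, so D = 450 kJ/mol.

D(O-H) ≈ 450 kJ/mol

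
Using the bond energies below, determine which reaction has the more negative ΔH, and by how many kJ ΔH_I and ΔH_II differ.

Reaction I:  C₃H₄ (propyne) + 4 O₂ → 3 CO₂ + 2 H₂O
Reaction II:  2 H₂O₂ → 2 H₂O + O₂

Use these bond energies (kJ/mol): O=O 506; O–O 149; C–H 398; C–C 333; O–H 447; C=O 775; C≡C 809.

Reaction I:
  Bonds broken (reactants):
    C≡C: 1 × 809 = 809
    C–C: 1 × 333 = 333
    C–H: 4 × 398 = 1592
    O=O: 4 × 506 = 2024
    Σ(broken) = 4758 kJ
  Bonds formed (products):
    C=O: 6 × 775 = 4650
    O–H: 4 × 447 = 1788
    Σ(formed) = 6438 kJ
  ΔH_I = 4758 − 6438 = −1680 kJ
Reaction II:
  Bonds broken (reactants):
    O–H: 4 × 447 = 1788
    O–O: 2 × 149 = 298
    Σ(broken) = 2086 kJ
  Bonds formed (products):
    O–H: 4 × 447 = 1788
    O=O: 1 × 506 = 506
    Σ(formed) = 2294 kJ
  ΔH_II = 2086 − 2294 = −208 kJ
ΔH_I − ΔH_II = −1472 kJ, so reaction I has the more negative ΔH; |ΔH_I − ΔH_II| = 1472 kJ.

Reaction I, by 1472 kJ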